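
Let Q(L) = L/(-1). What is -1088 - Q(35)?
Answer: -1053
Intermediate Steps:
Q(L) = -L (Q(L) = L*(-1) = -L)
-1088 - Q(35) = -1088 - (-1)*35 = -1088 - 1*(-35) = -1088 + 35 = -1053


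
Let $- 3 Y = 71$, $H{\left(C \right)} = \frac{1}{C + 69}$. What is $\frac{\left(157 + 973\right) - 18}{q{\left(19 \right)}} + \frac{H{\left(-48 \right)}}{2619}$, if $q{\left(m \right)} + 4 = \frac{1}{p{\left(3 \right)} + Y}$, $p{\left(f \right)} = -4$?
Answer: $- \frac{5076187369}{18424665} \approx -275.51$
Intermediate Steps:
$H{\left(C \right)} = \frac{1}{69 + C}$
$Y = - \frac{71}{3}$ ($Y = \left(- \frac{1}{3}\right) 71 = - \frac{71}{3} \approx -23.667$)
$q{\left(m \right)} = - \frac{335}{83}$ ($q{\left(m \right)} = -4 + \frac{1}{-4 - \frac{71}{3}} = -4 + \frac{1}{- \frac{83}{3}} = -4 - \frac{3}{83} = - \frac{335}{83}$)
$\frac{\left(157 + 973\right) - 18}{q{\left(19 \right)}} + \frac{H{\left(-48 \right)}}{2619} = \frac{\left(157 + 973\right) - 18}{- \frac{335}{83}} + \frac{1}{\left(69 - 48\right) 2619} = \left(1130 - 18\right) \left(- \frac{83}{335}\right) + \frac{1}{21} \cdot \frac{1}{2619} = 1112 \left(- \frac{83}{335}\right) + \frac{1}{21} \cdot \frac{1}{2619} = - \frac{92296}{335} + \frac{1}{54999} = - \frac{5076187369}{18424665}$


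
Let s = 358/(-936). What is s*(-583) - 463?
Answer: -112327/468 ≈ -240.01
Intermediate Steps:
s = -179/468 (s = 358*(-1/936) = -179/468 ≈ -0.38248)
s*(-583) - 463 = -179/468*(-583) - 463 = 104357/468 - 463 = -112327/468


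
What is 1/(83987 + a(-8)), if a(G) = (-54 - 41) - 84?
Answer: 1/83808 ≈ 1.1932e-5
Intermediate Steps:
a(G) = -179 (a(G) = -95 - 84 = -179)
1/(83987 + a(-8)) = 1/(83987 - 179) = 1/83808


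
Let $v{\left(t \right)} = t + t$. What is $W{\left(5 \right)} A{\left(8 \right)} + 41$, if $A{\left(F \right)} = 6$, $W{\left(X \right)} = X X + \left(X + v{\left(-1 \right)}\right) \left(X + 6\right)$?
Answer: $389$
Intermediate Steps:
$v{\left(t \right)} = 2 t$
$W{\left(X \right)} = X^{2} + \left(-2 + X\right) \left(6 + X\right)$ ($W{\left(X \right)} = X X + \left(X + 2 \left(-1\right)\right) \left(X + 6\right) = X^{2} + \left(X - 2\right) \left(6 + X\right) = X^{2} + \left(-2 + X\right) \left(6 + X\right)$)
$W{\left(5 \right)} A{\left(8 \right)} + 41 = \left(-12 + 2 \cdot 5^{2} + 4 \cdot 5\right) 6 + 41 = \left(-12 + 2 \cdot 25 + 20\right) 6 + 41 = \left(-12 + 50 + 20\right) 6 + 41 = 58 \cdot 6 + 41 = 348 + 41 = 389$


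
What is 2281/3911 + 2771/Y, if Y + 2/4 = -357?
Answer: -20043847/2796365 ≈ -7.1678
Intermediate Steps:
Y = -715/2 (Y = -½ - 357 = -715/2 ≈ -357.50)
2281/3911 + 2771/Y = 2281/3911 + 2771/(-715/2) = 2281*(1/3911) + 2771*(-2/715) = 2281/3911 - 5542/715 = -20043847/2796365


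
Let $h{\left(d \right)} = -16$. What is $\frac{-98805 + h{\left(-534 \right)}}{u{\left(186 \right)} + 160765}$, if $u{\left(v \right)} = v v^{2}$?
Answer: $- \frac{98821}{6595621} \approx -0.014983$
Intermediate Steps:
$u{\left(v \right)} = v^{3}$
$\frac{-98805 + h{\left(-534 \right)}}{u{\left(186 \right)} + 160765} = \frac{-98805 - 16}{186^{3} + 160765} = - \frac{98821}{6434856 + 160765} = - \frac{98821}{6595621}$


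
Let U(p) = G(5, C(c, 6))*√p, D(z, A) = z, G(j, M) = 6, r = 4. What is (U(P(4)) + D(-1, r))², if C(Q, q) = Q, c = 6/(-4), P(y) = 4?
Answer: 121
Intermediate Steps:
c = -3/2 (c = 6*(-¼) = -3/2 ≈ -1.5000)
U(p) = 6*√p
(U(P(4)) + D(-1, r))² = (6*√4 - 1)² = (6*2 - 1)² = (12 - 1)² = 11² = 121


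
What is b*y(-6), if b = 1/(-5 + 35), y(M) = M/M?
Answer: 1/30 ≈ 0.033333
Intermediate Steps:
y(M) = 1
b = 1/30 ≈ 0.033333
b*y(-6) = (1/30)*1 = 1/30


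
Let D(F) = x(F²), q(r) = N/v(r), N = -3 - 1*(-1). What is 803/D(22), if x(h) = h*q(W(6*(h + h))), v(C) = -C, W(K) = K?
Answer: 4818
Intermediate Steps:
N = -2 (N = -3 + 1 = -2)
q(r) = 2/r (q(r) = -2*(-1/r) = -(-2)/r = 2/r)
x(h) = ⅙ (x(h) = h*(2/((6*(h + h)))) = h*(2/((6*(2*h)))) = h*(2/((12*h))) = h*(2*(1/(12*h))) = h*(1/(6*h)) = ⅙)
D(F) = ⅙
803/D(22) = 803/(⅙) = 803*6 = 4818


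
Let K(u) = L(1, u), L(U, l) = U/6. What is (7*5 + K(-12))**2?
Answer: 44521/36 ≈ 1236.7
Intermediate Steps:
L(U, l) = U/6 (L(U, l) = U*(1/6) = U/6)
K(u) = 1/6 (K(u) = (1/6)*1 = 1/6)
(7*5 + K(-12))**2 = (7*5 + 1/6)**2 = (35 + 1/6)**2 = (211/6)**2 = 44521/36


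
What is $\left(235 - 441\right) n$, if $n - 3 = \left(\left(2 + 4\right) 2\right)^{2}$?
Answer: $-30282$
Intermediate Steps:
$n = 147$ ($n = 3 + \left(\left(2 + 4\right) 2\right)^{2} = 3 + \left(6 \cdot 2\right)^{2} = 3 + 12^{2} = 3 + 144 = 147$)
$\left(235 - 441\right) n = \left(235 - 441\right) 147 = \left(-206\right) 147 = -30282$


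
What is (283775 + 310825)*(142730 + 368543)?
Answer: 304002925800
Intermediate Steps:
(283775 + 310825)*(142730 + 368543) = 594600*511273 = 304002925800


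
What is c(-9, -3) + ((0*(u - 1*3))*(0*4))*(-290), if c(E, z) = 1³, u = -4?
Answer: 1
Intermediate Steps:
c(E, z) = 1
c(-9, -3) + ((0*(u - 1*3))*(0*4))*(-290) = 1 + ((0*(-4 - 1*3))*(0*4))*(-290) = 1 + ((0*(-4 - 3))*0)*(-290) = 1 + ((0*(-7))*0)*(-290) = 1 + (0*0)*(-290) = 1 + 0*(-290) = 1 + 0 = 1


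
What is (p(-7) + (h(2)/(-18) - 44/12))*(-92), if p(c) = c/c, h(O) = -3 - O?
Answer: 1978/9 ≈ 219.78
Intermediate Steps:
p(c) = 1
(p(-7) + (h(2)/(-18) - 44/12))*(-92) = (1 + ((-3 - 1*2)/(-18) - 44/12))*(-92) = (1 + ((-3 - 2)*(-1/18) - 44*1/12))*(-92) = (1 + (-5*(-1/18) - 11/3))*(-92) = (1 + (5/18 - 11/3))*(-92) = (1 - 61/18)*(-92) = -43/18*(-92) = 1978/9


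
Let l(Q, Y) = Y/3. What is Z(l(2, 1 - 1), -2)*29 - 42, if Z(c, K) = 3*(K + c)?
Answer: -216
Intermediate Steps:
l(Q, Y) = Y/3 (l(Q, Y) = Y*(1/3) = Y/3)
Z(c, K) = 3*K + 3*c
Z(l(2, 1 - 1), -2)*29 - 42 = (3*(-2) + 3*((1 - 1)/3))*29 - 42 = (-6 + 3*((1/3)*0))*29 - 42 = (-6 + 3*0)*29 - 42 = (-6 + 0)*29 - 42 = -6*29 - 42 = -174 - 42 = -216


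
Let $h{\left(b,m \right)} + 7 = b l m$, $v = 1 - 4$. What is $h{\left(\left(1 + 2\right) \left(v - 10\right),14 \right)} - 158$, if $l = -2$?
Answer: $927$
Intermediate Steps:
$v = -3$
$h{\left(b,m \right)} = -7 - 2 b m$ ($h{\left(b,m \right)} = -7 + b \left(-2\right) m = -7 + - 2 b m = -7 - 2 b m$)
$h{\left(\left(1 + 2\right) \left(v - 10\right),14 \right)} - 158 = \left(-7 - 2 \left(1 + 2\right) \left(-3 - 10\right) 14\right) - 158 = \left(-7 - 2 \cdot 3 \left(-13\right) 14\right) - 158 = \left(-7 - \left(-78\right) 14\right) - 158 = \left(-7 + 1092\right) - 158 = 1085 - 158 = 927$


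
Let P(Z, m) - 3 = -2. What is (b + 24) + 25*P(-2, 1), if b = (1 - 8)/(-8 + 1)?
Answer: 50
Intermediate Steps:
b = 1 (b = -7/(-7) = -7*(-⅐) = 1)
P(Z, m) = 1 (P(Z, m) = 3 - 2 = 1)
(b + 24) + 25*P(-2, 1) = (1 + 24) + 25*1 = 25 + 25 = 50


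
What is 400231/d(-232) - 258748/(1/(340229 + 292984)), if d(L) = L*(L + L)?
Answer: -17637327916333721/107648 ≈ -1.6384e+11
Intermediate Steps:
d(L) = 2*L² (d(L) = L*(2*L) = 2*L²)
400231/d(-232) - 258748/(1/(340229 + 292984)) = 400231/((2*(-232)²)) - 258748/(1/(340229 + 292984)) = 400231/((2*53824)) - 258748/(1/633213) = 400231/107648 - 258748/1/633213 = 400231*(1/107648) - 258748*633213 = 400231/107648 - 163842597324 = -17637327916333721/107648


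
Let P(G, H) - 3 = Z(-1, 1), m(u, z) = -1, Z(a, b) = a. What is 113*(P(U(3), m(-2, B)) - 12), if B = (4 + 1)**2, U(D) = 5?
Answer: -1130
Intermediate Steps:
B = 25 (B = 5**2 = 25)
P(G, H) = 2 (P(G, H) = 3 - 1 = 2)
113*(P(U(3), m(-2, B)) - 12) = 113*(2 - 12) = 113*(-10) = -1130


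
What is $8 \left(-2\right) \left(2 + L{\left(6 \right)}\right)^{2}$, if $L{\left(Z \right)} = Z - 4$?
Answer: $-256$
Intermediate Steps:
$L{\left(Z \right)} = -4 + Z$ ($L{\left(Z \right)} = Z - 4 = -4 + Z$)
$8 \left(-2\right) \left(2 + L{\left(6 \right)}\right)^{2} = 8 \left(-2\right) \left(2 + \left(-4 + 6\right)\right)^{2} = - 16 \left(2 + 2\right)^{2} = - 16 \cdot 4^{2} = \left(-16\right) 16 = -256$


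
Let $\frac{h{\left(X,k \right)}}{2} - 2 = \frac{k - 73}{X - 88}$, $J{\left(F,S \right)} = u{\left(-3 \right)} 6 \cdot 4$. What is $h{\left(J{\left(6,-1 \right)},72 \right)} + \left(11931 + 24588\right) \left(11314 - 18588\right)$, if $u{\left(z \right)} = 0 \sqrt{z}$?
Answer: $- \frac{11688124887}{44} \approx -2.6564 \cdot 10^{8}$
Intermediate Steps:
$u{\left(z \right)} = 0$
$J{\left(F,S \right)} = 0$ ($J{\left(F,S \right)} = 0 \cdot 6 \cdot 4 = 0 \cdot 4 = 0$)
$h{\left(X,k \right)} = 4 + \frac{2 \left(-73 + k\right)}{-88 + X}$ ($h{\left(X,k \right)} = 4 + 2 \frac{k - 73}{X - 88} = 4 + 2 \frac{-73 + k}{-88 + X} = 4 + \frac{2 \left(-73 + k\right)}{-88 + X}$)
$h{\left(J{\left(6,-1 \right)},72 \right)} + \left(11931 + 24588\right) \left(11314 - 18588\right) = \frac{2 \left(-249 + 72 + 2 \cdot 0\right)}{-88 + 0} + \left(11931 + 24588\right) \left(11314 - 18588\right) = \frac{2 \left(-249 + 72 + 0\right)}{-88} + 36519 \left(-7274\right) = 2 \left(- \frac{1}{88}\right) \left(-177\right) - 265639206 = \frac{177}{44} - 265639206 = - \frac{11688124887}{44}$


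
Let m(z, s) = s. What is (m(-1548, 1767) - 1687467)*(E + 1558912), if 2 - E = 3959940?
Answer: 4047409528200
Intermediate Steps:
E = -3959938 (E = 2 - 1*3959940 = 2 - 3959940 = -3959938)
(m(-1548, 1767) - 1687467)*(E + 1558912) = (1767 - 1687467)*(-3959938 + 1558912) = -1685700*(-2401026) = 4047409528200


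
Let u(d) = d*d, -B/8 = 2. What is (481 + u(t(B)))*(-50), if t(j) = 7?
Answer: -26500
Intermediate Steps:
B = -16 (B = -8*2 = -16)
u(d) = d²
(481 + u(t(B)))*(-50) = (481 + 7²)*(-50) = (481 + 49)*(-50) = 530*(-50) = -26500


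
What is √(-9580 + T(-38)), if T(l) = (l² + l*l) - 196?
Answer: 2*I*√1722 ≈ 82.994*I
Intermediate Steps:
T(l) = -196 + 2*l² (T(l) = (l² + l²) - 196 = 2*l² - 196 = -196 + 2*l²)
√(-9580 + T(-38)) = √(-9580 + (-196 + 2*(-38)²)) = √(-9580 + (-196 + 2*1444)) = √(-9580 + (-196 + 2888)) = √(-9580 + 2692) = √(-6888) = 2*I*√1722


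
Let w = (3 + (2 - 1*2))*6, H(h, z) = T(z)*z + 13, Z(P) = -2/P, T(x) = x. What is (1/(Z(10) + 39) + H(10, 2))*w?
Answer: 29727/97 ≈ 306.46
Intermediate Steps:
H(h, z) = 13 + z² (H(h, z) = z*z + 13 = z² + 13 = 13 + z²)
w = 18 (w = (3 + (2 - 2))*6 = (3 + 0)*6 = 3*6 = 18)
(1/(Z(10) + 39) + H(10, 2))*w = (1/(-2/10 + 39) + (13 + 2²))*18 = (1/(-2*⅒ + 39) + (13 + 4))*18 = (1/(-⅕ + 39) + 17)*18 = (1/(194/5) + 17)*18 = (5/194 + 17)*18 = (3303/194)*18 = 29727/97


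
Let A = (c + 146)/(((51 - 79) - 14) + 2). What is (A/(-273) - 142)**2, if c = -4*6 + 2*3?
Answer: 37563866596/1863225 ≈ 20161.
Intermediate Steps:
c = -18 (c = -24 + 6 = -18)
A = -16/5 (A = (-18 + 146)/(((51 - 79) - 14) + 2) = 128/((-28 - 14) + 2) = 128/(-42 + 2) = 128/(-40) = 128*(-1/40) = -16/5 ≈ -3.2000)
(A/(-273) - 142)**2 = (-16/5/(-273) - 142)**2 = (-16/5*(-1/273) - 142)**2 = (16/1365 - 142)**2 = (-193814/1365)**2 = 37563866596/1863225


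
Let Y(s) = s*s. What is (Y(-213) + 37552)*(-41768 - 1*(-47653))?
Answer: 487990085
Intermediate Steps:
Y(s) = s²
(Y(-213) + 37552)*(-41768 - 1*(-47653)) = ((-213)² + 37552)*(-41768 - 1*(-47653)) = (45369 + 37552)*(-41768 + 47653) = 82921*5885 = 487990085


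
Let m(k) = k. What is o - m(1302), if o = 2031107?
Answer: 2029805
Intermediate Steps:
o - m(1302) = 2031107 - 1*1302 = 2031107 - 1302 = 2029805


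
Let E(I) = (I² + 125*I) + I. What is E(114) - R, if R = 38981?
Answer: -11621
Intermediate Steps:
E(I) = I² + 126*I
E(114) - R = 114*(126 + 114) - 1*38981 = 114*240 - 38981 = 27360 - 38981 = -11621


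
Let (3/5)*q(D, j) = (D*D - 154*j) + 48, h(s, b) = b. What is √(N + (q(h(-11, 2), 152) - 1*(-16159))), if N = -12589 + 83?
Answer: I*√317463/3 ≈ 187.81*I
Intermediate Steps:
q(D, j) = 80 - 770*j/3 + 5*D²/3 (q(D, j) = 5*((D*D - 154*j) + 48)/3 = 5*((D² - 154*j) + 48)/3 = 5*(48 + D² - 154*j)/3 = 80 - 770*j/3 + 5*D²/3)
N = -12506
√(N + (q(h(-11, 2), 152) - 1*(-16159))) = √(-12506 + ((80 - 770/3*152 + (5/3)*2²) - 1*(-16159))) = √(-12506 + ((80 - 117040/3 + (5/3)*4) + 16159)) = √(-12506 + ((80 - 117040/3 + 20/3) + 16159)) = √(-12506 + (-116780/3 + 16159)) = √(-12506 - 68303/3) = √(-105821/3) = I*√317463/3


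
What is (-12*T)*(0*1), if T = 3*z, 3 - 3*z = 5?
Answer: 0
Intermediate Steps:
z = -2/3 (z = 1 - 1/3*5 = 1 - 5/3 = -2/3 ≈ -0.66667)
T = -2 (T = 3*(-2/3) = -2)
(-12*T)*(0*1) = (-12*(-2))*(0*1) = 24*0 = 0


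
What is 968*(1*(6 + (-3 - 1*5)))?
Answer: -1936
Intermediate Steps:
968*(1*(6 + (-3 - 1*5))) = 968*(1*(6 + (-3 - 5))) = 968*(1*(6 - 8)) = 968*(1*(-2)) = 968*(-2) = -1936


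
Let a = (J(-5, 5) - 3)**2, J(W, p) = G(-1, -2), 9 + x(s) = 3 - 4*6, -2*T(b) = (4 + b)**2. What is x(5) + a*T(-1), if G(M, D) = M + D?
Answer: -192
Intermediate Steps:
G(M, D) = D + M
T(b) = -(4 + b)**2/2
x(s) = -30 (x(s) = -9 + (3 - 4*6) = -9 + (3 - 24) = -9 - 21 = -30)
J(W, p) = -3 (J(W, p) = -2 - 1 = -3)
a = 36 (a = (-3 - 3)**2 = (-6)**2 = 36)
x(5) + a*T(-1) = -30 + 36*(-(4 - 1)**2/2) = -30 + 36*(-1/2*3**2) = -30 + 36*(-1/2*9) = -30 + 36*(-9/2) = -30 - 162 = -192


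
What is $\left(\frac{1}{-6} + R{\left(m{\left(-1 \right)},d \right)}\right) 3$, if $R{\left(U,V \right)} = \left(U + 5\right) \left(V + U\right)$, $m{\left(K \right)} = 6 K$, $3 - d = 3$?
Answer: $\frac{35}{2} \approx 17.5$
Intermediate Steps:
$d = 0$ ($d = 3 - 3 = 0$)
$R{\left(U,V \right)} = \left(5 + U\right) \left(U + V\right)$
$\left(\frac{1}{-6} + R{\left(m{\left(-1 \right)},d \right)}\right) 3 = \left(\frac{1}{-6} + \left(\left(6 \left(-1\right)\right)^{2} + 5 \cdot 6 \left(-1\right) + 5 \cdot 0 + 6 \left(-1\right) 0\right)\right) 3 = \left(- \frac{1}{6} + \left(\left(-6\right)^{2} + 5 \left(-6\right) + 0 - 0\right)\right) 3 = \left(- \frac{1}{6} + \left(36 - 30 + 0 + 0\right)\right) 3 = \left(- \frac{1}{6} + 6\right) 3 = \frac{35}{6} \cdot 3 = \frac{35}{2}$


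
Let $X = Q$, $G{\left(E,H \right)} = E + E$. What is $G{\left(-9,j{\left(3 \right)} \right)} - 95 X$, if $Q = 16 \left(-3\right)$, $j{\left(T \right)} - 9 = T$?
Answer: $4542$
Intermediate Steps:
$j{\left(T \right)} = 9 + T$
$G{\left(E,H \right)} = 2 E$
$Q = -48$
$X = -48$
$G{\left(-9,j{\left(3 \right)} \right)} - 95 X = 2 \left(-9\right) - -4560 = -18 + 4560 = 4542$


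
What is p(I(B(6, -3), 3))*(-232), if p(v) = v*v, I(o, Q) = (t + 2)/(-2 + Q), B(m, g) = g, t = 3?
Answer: -5800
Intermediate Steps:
I(o, Q) = 5/(-2 + Q) (I(o, Q) = (3 + 2)/(-2 + Q) = 5/(-2 + Q))
p(v) = v²
p(I(B(6, -3), 3))*(-232) = (5/(-2 + 3))²*(-232) = (5/1)²*(-232) = (5*1)²*(-232) = 5²*(-232) = 25*(-232) = -5800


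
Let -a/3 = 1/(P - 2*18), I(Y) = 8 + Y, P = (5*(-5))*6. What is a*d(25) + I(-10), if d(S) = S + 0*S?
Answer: -99/62 ≈ -1.5968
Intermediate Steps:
d(S) = S (d(S) = S + 0 = S)
P = -150 (P = -25*6 = -150)
a = 1/62 (a = -3/(-150 - 2*18) = -3/(-150 - 36) = -3/(-186) = -3*(-1/186) = 1/62 ≈ 0.016129)
a*d(25) + I(-10) = (1/62)*25 + (8 - 10) = 25/62 - 2 = -99/62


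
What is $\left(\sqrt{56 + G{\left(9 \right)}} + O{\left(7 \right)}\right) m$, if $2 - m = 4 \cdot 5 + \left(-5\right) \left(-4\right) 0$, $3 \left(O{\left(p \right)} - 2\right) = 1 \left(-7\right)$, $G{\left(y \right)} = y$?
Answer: $6 - 18 \sqrt{65} \approx -139.12$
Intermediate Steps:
$O{\left(p \right)} = - \frac{1}{3}$ ($O{\left(p \right)} = 2 + \frac{1 \left(-7\right)}{3} = 2 + \frac{1}{3} \left(-7\right) = 2 - \frac{7}{3} = - \frac{1}{3}$)
$m = -18$ ($m = 2 - \left(4 \cdot 5 + \left(-5\right) \left(-4\right) 0\right) = 2 - \left(20 + 20 \cdot 0\right) = 2 - \left(20 + 0\right) = 2 - 20 = -18$)
$\left(\sqrt{56 + G{\left(9 \right)}} + O{\left(7 \right)}\right) m = \left(\sqrt{56 + 9} - \frac{1}{3}\right) \left(-18\right) = \left(\sqrt{65} - \frac{1}{3}\right) \left(-18\right) = \left(- \frac{1}{3} + \sqrt{65}\right) \left(-18\right) = 6 - 18 \sqrt{65}$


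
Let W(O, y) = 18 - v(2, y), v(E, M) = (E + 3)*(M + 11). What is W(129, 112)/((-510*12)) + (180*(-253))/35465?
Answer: -17168813/14469720 ≈ -1.1865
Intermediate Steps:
v(E, M) = (3 + E)*(11 + M)
W(O, y) = -37 - 5*y (W(O, y) = 18 - (33 + 3*y + 11*2 + 2*y) = 18 - (33 + 3*y + 22 + 2*y) = 18 - (55 + 5*y) = 18 + (-55 - 5*y) = -37 - 5*y)
W(129, 112)/((-510*12)) + (180*(-253))/35465 = (-37 - 5*112)/((-510*12)) + (180*(-253))/35465 = (-37 - 560)/(-6120) - 45540*1/35465 = -597*(-1/6120) - 9108/7093 = 199/2040 - 9108/7093 = -17168813/14469720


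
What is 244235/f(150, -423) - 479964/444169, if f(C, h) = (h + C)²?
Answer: 72710378759/33103471401 ≈ 2.1965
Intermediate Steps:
f(C, h) = (C + h)²
244235/f(150, -423) - 479964/444169 = 244235/((150 - 423)²) - 479964/444169 = 244235/((-273)²) - 479964*1/444169 = 244235/74529 - 479964/444169 = 72710378759/33103471401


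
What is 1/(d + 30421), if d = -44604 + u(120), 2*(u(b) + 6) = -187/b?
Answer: -240/3405547 ≈ -7.0473e-5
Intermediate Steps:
u(b) = -6 - 187/(2*b) (u(b) = -6 + (-187/b)/2 = -6 - 187/(2*b))
d = -10706587/240 (d = -44604 + (-6 - 187/2/120) = -44604 + (-6 - 187/2*1/120) = -44604 + (-6 - 187/240) = -44604 - 1627/240 = -10706587/240 ≈ -44611.)
1/(d + 30421) = 1/(-10706587/240 + 30421) = 1/(-3405547/240) = -240/3405547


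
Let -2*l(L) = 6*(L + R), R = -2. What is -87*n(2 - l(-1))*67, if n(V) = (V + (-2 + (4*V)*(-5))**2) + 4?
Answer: -110989989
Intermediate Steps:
l(L) = 6 - 3*L (l(L) = -3*(L - 2) = -3*(-2 + L) = -(-12 + 6*L)/2 = 6 - 3*L)
n(V) = 4 + V + (-2 - 20*V)**2 (n(V) = (V + (-2 - 20*V)**2) + 4 = 4 + V + (-2 - 20*V)**2)
-87*n(2 - l(-1))*67 = -87*(8 + 81*(2 - (6 - 3*(-1))) + 400*(2 - (6 - 3*(-1)))**2)*67 = -87*(8 + 81*(2 - (6 + 3)) + 400*(2 - (6 + 3))**2)*67 = -87*(8 + 81*(2 - 1*9) + 400*(2 - 1*9)**2)*67 = -87*(8 + 81*(2 - 9) + 400*(2 - 9)**2)*67 = -87*(8 + 81*(-7) + 400*(-7)**2)*67 = -87*(8 - 567 + 400*49)*67 = -87*(8 - 567 + 19600)*67 = -87*19041*67 = -1656567*67 = -110989989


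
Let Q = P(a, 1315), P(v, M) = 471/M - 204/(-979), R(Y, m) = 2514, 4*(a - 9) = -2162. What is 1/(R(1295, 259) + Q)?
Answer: 1287385/3237215259 ≈ 0.00039768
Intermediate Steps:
a = -1063/2 (a = 9 + (1/4)*(-2162) = 9 - 1081/2 = -1063/2 ≈ -531.50)
P(v, M) = 204/979 + 471/M (P(v, M) = 471/M - 204*(-1/979) = 471/M + 204/979 = 204/979 + 471/M)
Q = 729369/1287385 (Q = 204/979 + 471/1315 = 729369/1287385 ≈ 0.56655)
1/(R(1295, 259) + Q) = 1/(2514 + 729369/1287385) = 1/(3237215259/1287385) = 1287385/3237215259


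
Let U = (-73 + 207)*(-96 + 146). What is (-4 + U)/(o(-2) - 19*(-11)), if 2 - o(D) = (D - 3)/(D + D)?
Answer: 26784/839 ≈ 31.924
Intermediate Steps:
U = 6700 (U = 134*50 = 6700)
o(D) = 2 - (-3 + D)/(2*D) (o(D) = 2 - (D - 3)/(D + D) = 2 - (-3 + D)/(2*D))
(-4 + U)/(o(-2) - 19*(-11)) = (-4 + 6700)/((3/2)*(1 - 2)/(-2) - 19*(-11)) = 6696/((3/2)*(-1/2)*(-1) + 209) = 6696/(3/4 + 209) = 6696/(839/4) = 6696*(4/839) = 26784/839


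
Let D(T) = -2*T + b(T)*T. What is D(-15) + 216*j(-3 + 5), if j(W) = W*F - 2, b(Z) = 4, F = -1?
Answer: -894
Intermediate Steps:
j(W) = -2 - W (j(W) = W*(-1) - 2 = -W - 2 = -2 - W)
D(T) = 2*T (D(T) = -2*T + 4*T = 2*T)
D(-15) + 216*j(-3 + 5) = 2*(-15) + 216*(-2 - (-3 + 5)) = -30 + 216*(-2 - 1*2) = -30 + 216*(-2 - 2) = -30 + 216*(-4) = -30 - 864 = -894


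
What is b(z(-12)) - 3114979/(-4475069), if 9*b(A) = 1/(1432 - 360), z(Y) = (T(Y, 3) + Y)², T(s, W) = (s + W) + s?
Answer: 30057792461/43175465712 ≈ 0.69618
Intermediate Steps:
T(s, W) = W + 2*s (T(s, W) = (W + s) + s = W + 2*s)
z(Y) = (3 + 3*Y)² (z(Y) = ((3 + 2*Y) + Y)² = (3 + 3*Y)²)
b(A) = 1/9648 (b(A) = 1/(9*(1432 - 360)) = (⅑)/1072 = (⅑)*(1/1072) = 1/9648)
b(z(-12)) - 3114979/(-4475069) = 1/9648 - 3114979/(-4475069) = 1/9648 - 3114979*(-1)/4475069 = 1/9648 - 1*(-3114979/4475069) = 1/9648 + 3114979/4475069 = 30057792461/43175465712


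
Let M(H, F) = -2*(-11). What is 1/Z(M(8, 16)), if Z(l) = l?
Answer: 1/22 ≈ 0.045455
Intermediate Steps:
M(H, F) = 22
1/Z(M(8, 16)) = 1/22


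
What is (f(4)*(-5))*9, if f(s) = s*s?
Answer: -720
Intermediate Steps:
f(s) = s²
(f(4)*(-5))*9 = (4²*(-5))*9 = (16*(-5))*9 = -80*9 = -720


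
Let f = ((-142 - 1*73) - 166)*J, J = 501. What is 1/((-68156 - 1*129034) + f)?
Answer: -1/388071 ≈ -2.5768e-6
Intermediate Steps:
f = -190881 (f = ((-142 - 1*73) - 166)*501 = ((-142 - 73) - 166)*501 = (-215 - 166)*501 = -381*501 = -190881)
1/((-68156 - 1*129034) + f) = 1/((-68156 - 1*129034) - 190881) = 1/((-68156 - 129034) - 190881) = 1/(-197190 - 190881) = 1/(-388071) = -1/388071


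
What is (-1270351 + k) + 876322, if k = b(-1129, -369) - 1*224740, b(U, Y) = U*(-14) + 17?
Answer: -602946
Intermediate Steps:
b(U, Y) = 17 - 14*U (b(U, Y) = -14*U + 17 = 17 - 14*U)
k = -208917 (k = (17 - 14*(-1129)) - 1*224740 = (17 + 15806) - 224740 = 15823 - 224740 = -208917)
(-1270351 + k) + 876322 = (-1270351 - 208917) + 876322 = -1479268 + 876322 = -602946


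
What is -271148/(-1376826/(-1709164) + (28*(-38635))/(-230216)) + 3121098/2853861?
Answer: -226542428378177752176/4599104884104809 ≈ -49258.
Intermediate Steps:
-271148/(-1376826/(-1709164) + (28*(-38635))/(-230216)) + 3121098/2853861 = -271148/(-1376826*(-1/1709164) - 1081780*(-1/230216)) + 3121098*(1/2853861) = -271148/(688413/854582 + 38635/8222) + 1040366/951287 = -271148/9669226814/1756593301 + 1040366/951287 = -271148*1756593301/9669226814 + 1040366/951287 = -238148380189774/4834613407 + 1040366/951287 = -226542428378177752176/4599104884104809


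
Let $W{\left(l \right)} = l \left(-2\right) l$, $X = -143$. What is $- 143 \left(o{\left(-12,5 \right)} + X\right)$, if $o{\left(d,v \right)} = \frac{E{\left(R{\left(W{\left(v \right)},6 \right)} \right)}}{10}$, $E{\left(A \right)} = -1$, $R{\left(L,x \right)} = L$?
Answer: $\frac{204633}{10} \approx 20463.0$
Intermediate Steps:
$W{\left(l \right)} = - 2 l^{2}$ ($W{\left(l \right)} = - 2 l l = - 2 l^{2}$)
$o{\left(d,v \right)} = - \frac{1}{10}$
$- 143 \left(o{\left(-12,5 \right)} + X\right) = - 143 \left(- \frac{1}{10} - 143\right) = \left(-143\right) \left(- \frac{1431}{10}\right) = \frac{204633}{10}$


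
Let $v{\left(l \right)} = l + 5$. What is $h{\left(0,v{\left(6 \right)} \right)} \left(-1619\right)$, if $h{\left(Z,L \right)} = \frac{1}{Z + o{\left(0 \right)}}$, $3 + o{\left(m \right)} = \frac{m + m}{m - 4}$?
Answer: $\frac{1619}{3} \approx 539.67$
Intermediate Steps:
$v{\left(l \right)} = 5 + l$
$o{\left(m \right)} = -3 + \frac{2 m}{-4 + m}$ ($o{\left(m \right)} = -3 + \frac{m + m}{m - 4} = -3 + \frac{2 m}{-4 + m}$)
$h{\left(Z,L \right)} = \frac{1}{-3 + Z}$ ($h{\left(Z,L \right)} = \frac{1}{Z + \frac{12 - 0}{-4 + 0}} = \frac{1}{Z + \frac{12 + 0}{-4}} = \frac{1}{Z - 3} = \frac{1}{-3 + Z}$)
$h{\left(0,v{\left(6 \right)} \right)} \left(-1619\right) = \frac{1}{-3 + 0} \left(-1619\right) = \frac{1}{-3} \left(-1619\right) = \left(- \frac{1}{3}\right) \left(-1619\right) = \frac{1619}{3}$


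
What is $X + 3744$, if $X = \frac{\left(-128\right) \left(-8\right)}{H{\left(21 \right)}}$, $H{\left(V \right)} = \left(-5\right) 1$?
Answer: $\frac{17696}{5} \approx 3539.2$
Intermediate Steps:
$H{\left(V \right)} = -5$
$X = - \frac{1024}{5}$ ($X = \frac{\left(-128\right) \left(-8\right)}{-5} = 1024 \left(- \frac{1}{5}\right) = - \frac{1024}{5} \approx -204.8$)
$X + 3744 = - \frac{1024}{5} + 3744 = \frac{17696}{5}$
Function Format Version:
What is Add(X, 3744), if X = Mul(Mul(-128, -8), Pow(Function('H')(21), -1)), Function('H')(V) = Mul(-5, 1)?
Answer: Rational(17696, 5) ≈ 3539.2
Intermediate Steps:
Function('H')(V) = -5
X = Rational(-1024, 5) (X = Mul(Mul(-128, -8), Pow(-5, -1)) = Mul(1024, Rational(-1, 5)) = Rational(-1024, 5) ≈ -204.80)
Add(X, 3744) = Add(Rational(-1024, 5), 3744) = Rational(17696, 5)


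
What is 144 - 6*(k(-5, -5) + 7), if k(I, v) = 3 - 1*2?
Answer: 96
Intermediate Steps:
k(I, v) = 1 (k(I, v) = 3 - 2 = 1)
144 - 6*(k(-5, -5) + 7) = 144 - 6*(1 + 7) = 144 - 6*8 = 144 - 48 = 96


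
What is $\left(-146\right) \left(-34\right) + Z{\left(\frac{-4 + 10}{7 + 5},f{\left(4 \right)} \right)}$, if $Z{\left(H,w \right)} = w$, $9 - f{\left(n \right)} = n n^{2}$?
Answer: $4909$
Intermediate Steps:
$f{\left(n \right)} = 9 - n^{3}$ ($f{\left(n \right)} = 9 - n n^{2} = 9 - n^{3}$)
$\left(-146\right) \left(-34\right) + Z{\left(\frac{-4 + 10}{7 + 5},f{\left(4 \right)} \right)} = \left(-146\right) \left(-34\right) + \left(9 - 4^{3}\right) = 4964 + \left(9 - 64\right) = 4964 - 55 = 4909$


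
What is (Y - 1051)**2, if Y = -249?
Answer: 1690000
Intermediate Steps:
(Y - 1051)**2 = (-249 - 1051)**2 = (-1300)**2 = 1690000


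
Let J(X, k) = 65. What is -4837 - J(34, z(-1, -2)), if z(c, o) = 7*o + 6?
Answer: -4902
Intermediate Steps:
z(c, o) = 6 + 7*o
-4837 - J(34, z(-1, -2)) = -4837 - 1*65 = -4837 - 65 = -4902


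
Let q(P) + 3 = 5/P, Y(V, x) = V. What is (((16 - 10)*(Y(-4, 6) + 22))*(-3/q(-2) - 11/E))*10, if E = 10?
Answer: -6588/11 ≈ -598.91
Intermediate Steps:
q(P) = -3 + 5/P
(((16 - 10)*(Y(-4, 6) + 22))*(-3/q(-2) - 11/E))*10 = (((16 - 10)*(-4 + 22))*(-3/(-3 + 5/(-2)) - 11/10))*10 = ((6*18)*(-3/(-3 + 5*(-½)) - 11*⅒))*10 = (108*(-3/(-3 - 5/2) - 11/10))*10 = (108*(-3/(-11/2) - 11/10))*10 = (108*(-3*(-2/11) - 11/10))*10 = (108*(6/11 - 11/10))*10 = (108*(-61/110))*10 = -3294/55*10 = -6588/11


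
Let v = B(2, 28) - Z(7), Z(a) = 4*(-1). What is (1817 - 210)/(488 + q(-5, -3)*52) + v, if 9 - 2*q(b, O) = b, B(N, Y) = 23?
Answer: 24611/852 ≈ 28.886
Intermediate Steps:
q(b, O) = 9/2 - b/2
Z(a) = -4
v = 27 (v = 23 - 1*(-4) = 23 + 4 = 27)
(1817 - 210)/(488 + q(-5, -3)*52) + v = (1817 - 210)/(488 + (9/2 - ½*(-5))*52) + 27 = 1607/(488 + (9/2 + 5/2)*52) + 27 = 1607/(488 + 7*52) + 27 = 1607/(488 + 364) + 27 = 1607/852 + 27 = 24611/852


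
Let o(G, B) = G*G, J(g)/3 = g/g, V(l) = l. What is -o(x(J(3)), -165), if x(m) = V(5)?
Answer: -25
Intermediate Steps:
J(g) = 3 (J(g) = 3*(g/g) = 3*1 = 3)
x(m) = 5
o(G, B) = G²
-o(x(J(3)), -165) = -1*5² = -1*25 = -25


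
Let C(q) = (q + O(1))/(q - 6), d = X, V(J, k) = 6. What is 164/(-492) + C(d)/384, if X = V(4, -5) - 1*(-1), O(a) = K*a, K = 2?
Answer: -119/384 ≈ -0.30990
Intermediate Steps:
O(a) = 2*a
X = 7 (X = 6 - 1*(-1) = 6 + 1 = 7)
d = 7
C(q) = (2 + q)/(-6 + q) (C(q) = (q + 2*1)/(q - 6) = (q + 2)/(-6 + q) = (2 + q)/(-6 + q))
164/(-492) + C(d)/384 = 164/(-492) + ((2 + 7)/(-6 + 7))/384 = 164*(-1/492) + (9/1)*(1/384) = -⅓ + (1*9)*(1/384) = -⅓ + 9*(1/384) = -⅓ + 3/128 = -119/384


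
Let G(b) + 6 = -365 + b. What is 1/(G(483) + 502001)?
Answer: 1/502113 ≈ 1.9916e-6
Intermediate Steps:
G(b) = -371 + b (G(b) = -6 + (-365 + b) = -371 + b)
1/(G(483) + 502001) = 1/((-371 + 483) + 502001) = 1/(112 + 502001) = 1/502113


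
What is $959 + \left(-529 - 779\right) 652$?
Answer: $-851857$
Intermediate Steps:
$959 + \left(-529 - 779\right) 652 = 959 - 852816 = -851857$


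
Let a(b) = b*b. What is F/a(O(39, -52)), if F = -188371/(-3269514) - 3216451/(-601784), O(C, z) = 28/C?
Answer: 2694601122969873/257092051828864 ≈ 10.481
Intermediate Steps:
a(b) = b**2
F = 5314795114339/983770606488 (F = -188371*(-1/3269514) - 3216451*(-1/601784) = 188371/3269514 + 3216451/601784 = 5314795114339/983770606488 ≈ 5.4025)
F/a(O(39, -52)) = 5314795114339/(983770606488*((28/39)**2)) = 5314795114339/(983770606488*(784/1521)) = (5314795114339/983770606488)*(1521/784) = 2694601122969873/257092051828864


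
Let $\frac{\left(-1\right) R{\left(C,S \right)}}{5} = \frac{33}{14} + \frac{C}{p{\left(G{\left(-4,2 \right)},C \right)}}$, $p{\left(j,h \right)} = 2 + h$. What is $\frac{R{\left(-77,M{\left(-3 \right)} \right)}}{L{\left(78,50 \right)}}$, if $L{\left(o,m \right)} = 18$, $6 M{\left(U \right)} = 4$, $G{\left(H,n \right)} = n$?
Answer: $- \frac{3553}{3780} \approx -0.93995$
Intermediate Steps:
$M{\left(U \right)} = \frac{2}{3}$ ($M{\left(U \right)} = \frac{1}{6} \cdot 4 = \frac{2}{3}$)
$R{\left(C,S \right)} = - \frac{165}{14} - \frac{5 C}{2 + C}$ ($R{\left(C,S \right)} = - 5 \left(\frac{33}{14} + \frac{C}{2 + C}\right) = - \frac{165}{14} - \frac{5 C}{2 + C}$)
$\frac{R{\left(-77,M{\left(-3 \right)} \right)}}{L{\left(78,50 \right)}} = \frac{\frac{5}{14} \frac{1}{2 - 77} \left(-66 - -3619\right)}{18} = \frac{5 \left(-66 + 3619\right)}{14 \left(-75\right)} \frac{1}{18} = \frac{5}{14} \left(- \frac{1}{75}\right) 3553 \cdot \frac{1}{18} = \left(- \frac{3553}{210}\right) \frac{1}{18} = - \frac{3553}{3780}$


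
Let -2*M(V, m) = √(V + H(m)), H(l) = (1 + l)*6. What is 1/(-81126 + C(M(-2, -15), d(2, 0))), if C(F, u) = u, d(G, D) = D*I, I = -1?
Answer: -1/81126 ≈ -1.2327e-5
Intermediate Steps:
d(G, D) = -D (d(G, D) = D*(-1) = -D)
H(l) = 6 + 6*l
M(V, m) = -√(6 + V + 6*m)/2 (M(V, m) = -√(V + (6 + 6*m))/2 = -√(6 + V + 6*m)/2)
1/(-81126 + C(M(-2, -15), d(2, 0))) = 1/(-81126 - 1*0) = 1/(-81126 + 0) = 1/(-81126) = -1/81126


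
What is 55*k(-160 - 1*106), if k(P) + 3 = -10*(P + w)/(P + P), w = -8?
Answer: -59620/133 ≈ -448.27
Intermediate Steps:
k(P) = -3 - 5*(-8 + P)/P (k(P) = -3 - 10*(P - 8)/(P + P) = -3 - 10*(-8 + P)/(2*P) = -3 - 10*(-8 + P)*1/(2*P) = -3 - 5*(-8 + P)/P)
55*k(-160 - 1*106) = 55*(-8 + 40/(-160 - 1*106)) = 55*(-8 + 40/(-160 - 106)) = 55*(-8 + 40/(-266)) = 55*(-8 + 40*(-1/266)) = 55*(-8 - 20/133) = 55*(-1084/133) = -59620/133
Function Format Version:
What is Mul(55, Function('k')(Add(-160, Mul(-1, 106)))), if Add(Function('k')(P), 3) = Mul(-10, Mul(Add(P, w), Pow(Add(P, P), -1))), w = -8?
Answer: Rational(-59620, 133) ≈ -448.27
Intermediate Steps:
Function('k')(P) = Add(-3, Mul(-5, Pow(P, -1), Add(-8, P))) (Function('k')(P) = Add(-3, Mul(-10, Mul(Add(P, -8), Pow(Add(P, P), -1)))) = Add(-3, Mul(-10, Mul(Add(-8, P), Pow(Mul(2, P), -1)))) = Add(-3, Mul(-10, Mul(Add(-8, P), Mul(Rational(1, 2), Pow(P, -1))))) = Add(-3, Mul(-10, Mul(Rational(1, 2), Pow(P, -1), Add(-8, P)))) = Add(-3, Mul(-5, Pow(P, -1), Add(-8, P))))
Mul(55, Function('k')(Add(-160, Mul(-1, 106)))) = Mul(55, Add(-8, Mul(40, Pow(Add(-160, Mul(-1, 106)), -1)))) = Mul(55, Add(-8, Mul(40, Pow(Add(-160, -106), -1)))) = Mul(55, Add(-8, Mul(40, Pow(-266, -1)))) = Mul(55, Add(-8, Mul(40, Rational(-1, 266)))) = Mul(55, Add(-8, Rational(-20, 133))) = Mul(55, Rational(-1084, 133)) = Rational(-59620, 133)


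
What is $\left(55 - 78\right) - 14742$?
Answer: $-14765$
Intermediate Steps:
$\left(55 - 78\right) - 14742 = -23 - 14742 = -14765$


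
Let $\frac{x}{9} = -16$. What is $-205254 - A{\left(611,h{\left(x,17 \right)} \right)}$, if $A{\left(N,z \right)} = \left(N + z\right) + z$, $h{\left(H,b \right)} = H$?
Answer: $-205577$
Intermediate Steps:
$x = -144$ ($x = 9 \left(-16\right) = -144$)
$A{\left(N,z \right)} = N + 2 z$
$-205254 - A{\left(611,h{\left(x,17 \right)} \right)} = -205254 - \left(611 + 2 \left(-144\right)\right) = -205254 - \left(611 - 288\right) = -205254 - 323 = -205577$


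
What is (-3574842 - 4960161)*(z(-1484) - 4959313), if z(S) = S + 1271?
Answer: 42329569288578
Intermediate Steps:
z(S) = 1271 + S
(-3574842 - 4960161)*(z(-1484) - 4959313) = (-3574842 - 4960161)*((1271 - 1484) - 4959313) = -8535003*(-213 - 4959313) = -8535003*(-4959526) = 42329569288578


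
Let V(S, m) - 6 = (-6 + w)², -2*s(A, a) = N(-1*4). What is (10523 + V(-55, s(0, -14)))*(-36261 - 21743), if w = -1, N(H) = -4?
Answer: -613566312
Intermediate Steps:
s(A, a) = 2 (s(A, a) = -½*(-4) = 2)
V(S, m) = 55 (V(S, m) = 6 + (-6 - 1)² = 6 + (-7)² = 6 + 49 = 55)
(10523 + V(-55, s(0, -14)))*(-36261 - 21743) = (10523 + 55)*(-36261 - 21743) = 10578*(-58004) = -613566312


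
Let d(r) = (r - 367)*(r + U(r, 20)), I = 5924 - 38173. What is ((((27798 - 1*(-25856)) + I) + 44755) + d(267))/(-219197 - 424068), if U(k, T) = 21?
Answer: -7472/128653 ≈ -0.058079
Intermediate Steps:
I = -32249
d(r) = (-367 + r)*(21 + r) (d(r) = (r - 367)*(r + 21) = (-367 + r)*(21 + r))
((((27798 - 1*(-25856)) + I) + 44755) + d(267))/(-219197 - 424068) = ((((27798 - 1*(-25856)) - 32249) + 44755) + (-7707 + 267**2 - 346*267))/(-219197 - 424068) = ((((27798 + 25856) - 32249) + 44755) + (-7707 + 71289 - 92382))/(-643265) = (((53654 - 32249) + 44755) - 28800)*(-1/643265) = ((21405 + 44755) - 28800)*(-1/643265) = (66160 - 28800)*(-1/643265) = 37360*(-1/643265) = -7472/128653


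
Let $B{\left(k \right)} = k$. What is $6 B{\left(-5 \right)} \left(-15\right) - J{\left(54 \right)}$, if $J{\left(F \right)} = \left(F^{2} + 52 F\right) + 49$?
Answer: $-5323$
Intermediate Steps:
$J{\left(F \right)} = 49 + F^{2} + 52 F$
$6 B{\left(-5 \right)} \left(-15\right) - J{\left(54 \right)} = 6 \left(-5\right) \left(-15\right) - \left(49 + 54^{2} + 52 \cdot 54\right) = \left(-30\right) \left(-15\right) - \left(49 + 2916 + 2808\right) = 450 - 5773 = -5323$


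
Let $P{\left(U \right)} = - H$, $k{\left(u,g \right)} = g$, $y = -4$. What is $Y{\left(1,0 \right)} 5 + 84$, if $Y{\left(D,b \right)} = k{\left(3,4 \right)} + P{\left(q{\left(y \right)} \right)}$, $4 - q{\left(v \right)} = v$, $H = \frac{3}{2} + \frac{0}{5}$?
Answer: $\frac{193}{2} \approx 96.5$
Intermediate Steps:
$H = \frac{3}{2}$ ($H = 3 \cdot \frac{1}{2} + 0 \cdot \frac{1}{5} = \frac{3}{2} + 0 = \frac{3}{2} \approx 1.5$)
$q{\left(v \right)} = 4 - v$
$P{\left(U \right)} = - \frac{3}{2}$ ($P{\left(U \right)} = \left(-1\right) \frac{3}{2} = - \frac{3}{2}$)
$Y{\left(D,b \right)} = \frac{5}{2}$ ($Y{\left(D,b \right)} = 4 - \frac{3}{2} = \frac{5}{2}$)
$Y{\left(1,0 \right)} 5 + 84 = \frac{5}{2} \cdot 5 + 84 = \frac{25}{2} + 84 = \frac{193}{2}$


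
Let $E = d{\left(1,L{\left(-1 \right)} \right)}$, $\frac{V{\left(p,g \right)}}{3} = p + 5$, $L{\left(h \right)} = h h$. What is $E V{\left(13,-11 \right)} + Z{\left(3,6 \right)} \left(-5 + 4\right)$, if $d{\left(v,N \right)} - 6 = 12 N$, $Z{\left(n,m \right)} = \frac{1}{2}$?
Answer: $\frac{1943}{2} \approx 971.5$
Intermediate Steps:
$Z{\left(n,m \right)} = \frac{1}{2}$
$L{\left(h \right)} = h^{2}$
$d{\left(v,N \right)} = 6 + 12 N$
$V{\left(p,g \right)} = 15 + 3 p$ ($V{\left(p,g \right)} = 3 \left(p + 5\right) = 3 \left(5 + p\right) = 15 + 3 p$)
$E = 18$ ($E = 6 + 12 \left(-1\right)^{2} = 6 + 12 \cdot 1 = 6 + 12 = 18$)
$E V{\left(13,-11 \right)} + Z{\left(3,6 \right)} \left(-5 + 4\right) = 18 \left(15 + 3 \cdot 13\right) + \frac{-5 + 4}{2} = 18 \left(15 + 39\right) + \frac{1}{2} \left(-1\right) = 18 \cdot 54 - \frac{1}{2} = 972 - \frac{1}{2} = \frac{1943}{2}$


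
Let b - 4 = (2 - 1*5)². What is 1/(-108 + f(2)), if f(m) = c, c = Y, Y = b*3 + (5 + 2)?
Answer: -1/62 ≈ -0.016129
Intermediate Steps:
b = 13 (b = 4 + (2 - 1*5)² = 4 + (2 - 5)² = 4 + (-3)² = 4 + 9 = 13)
Y = 46 (Y = 13*3 + (5 + 2) = 39 + 7 = 46)
c = 46
f(m) = 46
1/(-108 + f(2)) = 1/(-108 + 46) = 1/(-62) = -1/62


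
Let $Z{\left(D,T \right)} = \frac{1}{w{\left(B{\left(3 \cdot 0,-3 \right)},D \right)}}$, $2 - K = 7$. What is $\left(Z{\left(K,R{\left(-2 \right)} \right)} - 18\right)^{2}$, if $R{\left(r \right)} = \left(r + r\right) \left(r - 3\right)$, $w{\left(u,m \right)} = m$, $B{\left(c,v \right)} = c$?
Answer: $\frac{8281}{25} \approx 331.24$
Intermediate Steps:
$K = -5$ ($K = 2 - 7 = -5$)
$R{\left(r \right)} = 2 r \left(-3 + r\right)$
$Z{\left(D,T \right)} = \frac{1}{D}$
$\left(Z{\left(K,R{\left(-2 \right)} \right)} - 18\right)^{2} = \left(\frac{1}{-5} - 18\right)^{2} = \left(- \frac{1}{5} - 18\right)^{2} = \left(- \frac{91}{5}\right)^{2} = \frac{8281}{25}$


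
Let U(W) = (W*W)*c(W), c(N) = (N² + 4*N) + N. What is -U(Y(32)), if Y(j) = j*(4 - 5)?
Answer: -884736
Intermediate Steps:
c(N) = N² + 5*N
Y(j) = -j (Y(j) = j*(-1) = -j)
U(W) = W³*(5 + W) (U(W) = (W*W)*(W*(5 + W)) = W²*(W*(5 + W)) = W³*(5 + W))
-U(Y(32)) = -(-1*32)³*(5 - 1*32) = -(-32)³*(5 - 32) = -(-32768)*(-27) = -1*884736 = -884736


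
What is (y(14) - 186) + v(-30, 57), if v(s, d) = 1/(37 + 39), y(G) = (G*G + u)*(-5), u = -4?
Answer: -87095/76 ≈ -1146.0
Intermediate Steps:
y(G) = 20 - 5*G² (y(G) = (G*G - 4)*(-5) = (G² - 4)*(-5) = (-4 + G²)*(-5) = 20 - 5*G²)
v(s, d) = 1/76
(y(14) - 186) + v(-30, 57) = ((20 - 5*14²) - 186) + 1/76 = ((20 - 5*196) - 186) + 1/76 = ((20 - 980) - 186) + 1/76 = (-960 - 186) + 1/76 = -1146 + 1/76 = -87095/76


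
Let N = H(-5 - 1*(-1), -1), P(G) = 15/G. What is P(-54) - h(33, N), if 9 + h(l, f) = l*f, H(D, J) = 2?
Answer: -1031/18 ≈ -57.278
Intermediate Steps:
N = 2
h(l, f) = -9 + f*l (h(l, f) = -9 + l*f = -9 + f*l)
P(-54) - h(33, N) = 15/(-54) - (-9 + 2*33) = 15*(-1/54) - (-9 + 66) = -5/18 - 1*57 = -5/18 - 57 = -1031/18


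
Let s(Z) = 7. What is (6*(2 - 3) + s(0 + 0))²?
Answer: 1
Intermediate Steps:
(6*(2 - 3) + s(0 + 0))² = (6*(2 - 3) + 7)² = (6*(-1) + 7)² = (-6 + 7)² = 1² = 1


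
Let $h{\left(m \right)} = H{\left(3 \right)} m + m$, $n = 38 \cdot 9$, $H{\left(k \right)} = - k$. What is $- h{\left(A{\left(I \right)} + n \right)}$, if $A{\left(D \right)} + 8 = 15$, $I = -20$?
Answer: $698$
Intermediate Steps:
$A{\left(D \right)} = 7$ ($A{\left(D \right)} = -8 + 15 = 7$)
$n = 342$
$h{\left(m \right)} = - 2 m$ ($h{\left(m \right)} = \left(-1\right) 3 m + m = - 3 m + m = - 2 m$)
$- h{\left(A{\left(I \right)} + n \right)} = - \left(-2\right) \left(7 + 342\right) = - \left(-2\right) 349 = \left(-1\right) \left(-698\right) = 698$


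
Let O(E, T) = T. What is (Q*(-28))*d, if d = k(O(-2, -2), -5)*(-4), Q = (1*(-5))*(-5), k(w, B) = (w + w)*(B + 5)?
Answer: 0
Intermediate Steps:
k(w, B) = 2*w*(5 + B) (k(w, B) = (2*w)*(5 + B) = 2*w*(5 + B))
Q = 25 (Q = -5*(-5) = 25)
d = 0 (d = (2*(-2)*(5 - 5))*(-4) = (2*(-2)*0)*(-4) = 0*(-4) = 0)
(Q*(-28))*d = (25*(-28))*0 = -700*0 = 0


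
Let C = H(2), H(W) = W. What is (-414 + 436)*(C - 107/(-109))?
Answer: 7150/109 ≈ 65.596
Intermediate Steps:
C = 2
(-414 + 436)*(C - 107/(-109)) = (-414 + 436)*(2 - 107/(-109)) = 22*(2 - 107*(-1)/109) = 22*(2 - 1*(-107/109)) = 22*(2 + 107/109) = 22*(325/109) = 7150/109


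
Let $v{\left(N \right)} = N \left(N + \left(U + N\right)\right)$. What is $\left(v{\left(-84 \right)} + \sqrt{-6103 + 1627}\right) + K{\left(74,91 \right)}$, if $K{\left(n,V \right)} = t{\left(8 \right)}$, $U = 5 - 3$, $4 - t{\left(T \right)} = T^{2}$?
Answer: $13884 + 2 i \sqrt{1119} \approx 13884.0 + 66.903 i$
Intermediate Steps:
$t{\left(T \right)} = 4 - T^{2}$
$U = 2$
$v{\left(N \right)} = N \left(2 + 2 N\right)$ ($v{\left(N \right)} = N \left(N + \left(2 + N\right)\right) = N \left(2 + 2 N\right)$)
$K{\left(n,V \right)} = -60$ ($K{\left(n,V \right)} = 4 - 8^{2} = 4 - 64 = -60$)
$\left(v{\left(-84 \right)} + \sqrt{-6103 + 1627}\right) + K{\left(74,91 \right)} = \left(2 \left(-84\right) \left(1 - 84\right) + \sqrt{-6103 + 1627}\right) - 60 = \left(2 \left(-84\right) \left(-83\right) + \sqrt{-4476}\right) - 60 = \left(13944 + 2 i \sqrt{1119}\right) - 60 = 13884 + 2 i \sqrt{1119}$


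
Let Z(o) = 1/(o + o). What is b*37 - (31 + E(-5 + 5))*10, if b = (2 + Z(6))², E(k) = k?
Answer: -21515/144 ≈ -149.41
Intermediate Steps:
Z(o) = 1/(2*o)
b = 625/144 (b = (2 + (½)/6)² = (2 + (½)*(⅙))² = (2 + 1/12)² = (25/12)² = 625/144 ≈ 4.3403)
b*37 - (31 + E(-5 + 5))*10 = (625/144)*37 - (31 + (-5 + 5))*10 = 23125/144 - (31 + 0)*10 = 23125/144 - 31*10 = 23125/144 - 1*310 = 23125/144 - 310 = -21515/144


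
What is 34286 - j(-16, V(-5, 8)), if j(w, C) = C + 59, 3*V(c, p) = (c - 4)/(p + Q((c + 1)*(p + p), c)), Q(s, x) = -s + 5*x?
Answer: 1608672/47 ≈ 34227.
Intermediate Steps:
V(c, p) = (-4 + c)/(3*(p + 5*c - 2*p*(1 + c))) (V(c, p) = ((c - 4)/(p + (-(c + 1)*(p + p) + 5*c)))/3 = ((-4 + c)/(p + (-(1 + c)*2*p + 5*c)))/3 = ((-4 + c)/(p + (-2*p*(1 + c) + 5*c)))/3 = ((-4 + c)/(p + (5*c - 2*p*(1 + c))))/3 = ((-4 + c)/(p + 5*c - 2*p*(1 + c)))/3 = (-4 + c)/(3*(p + 5*c - 2*p*(1 + c))))
j(w, C) = 59 + C
34286 - j(-16, V(-5, 8)) = 34286 - (59 + (4 - 1*(-5))/(3*(8 - 5*(-5) + 2*(-5)*8))) = 34286 - (59 + (4 + 5)/(3*(8 + 25 - 80))) = 34286 - (59 + (1/3)*9/(-47)) = 34286 - (59 + (1/3)*(-1/47)*9) = 34286 - (59 - 3/47) = 34286 - 1*2770/47 = 34286 - 2770/47 = 1608672/47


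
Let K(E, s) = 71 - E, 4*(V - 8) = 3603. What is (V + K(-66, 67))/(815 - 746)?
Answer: 4183/276 ≈ 15.156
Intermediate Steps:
V = 3635/4 (V = 8 + (1/4)*3603 = 8 + 3603/4 = 3635/4 ≈ 908.75)
(V + K(-66, 67))/(815 - 746) = (3635/4 + (71 - 1*(-66)))/(815 - 746) = (3635/4 + (71 + 66))/69 = (3635/4 + 137)*(1/69) = (4183/4)*(1/69) = 4183/276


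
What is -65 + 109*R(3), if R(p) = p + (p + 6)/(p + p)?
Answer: 851/2 ≈ 425.50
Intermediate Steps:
R(p) = p + (6 + p)/(2*p) (R(p) = p + (6 + p)/((2*p)) = p + (6 + p)*(1/(2*p)) = p + (6 + p)/(2*p))
-65 + 109*R(3) = -65 + 109*(½ + 3 + 3/3) = -65 + 109*(½ + 3 + 3*(⅓)) = -65 + 109*(½ + 3 + 1) = -65 + 109*(9/2) = -65 + 981/2 = 851/2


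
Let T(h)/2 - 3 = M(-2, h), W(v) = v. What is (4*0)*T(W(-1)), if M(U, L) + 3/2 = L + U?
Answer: 0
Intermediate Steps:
M(U, L) = -3/2 + L + U (M(U, L) = -3/2 + (L + U) = -3/2 + L + U)
T(h) = -1 + 2*h (T(h) = 6 + 2*(-3/2 + h - 2) = 6 + 2*(-7/2 + h) = 6 + (-7 + 2*h) = -1 + 2*h)
(4*0)*T(W(-1)) = (4*0)*(-1 + 2*(-1)) = 0*(-1 - 2) = 0*(-3) = 0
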